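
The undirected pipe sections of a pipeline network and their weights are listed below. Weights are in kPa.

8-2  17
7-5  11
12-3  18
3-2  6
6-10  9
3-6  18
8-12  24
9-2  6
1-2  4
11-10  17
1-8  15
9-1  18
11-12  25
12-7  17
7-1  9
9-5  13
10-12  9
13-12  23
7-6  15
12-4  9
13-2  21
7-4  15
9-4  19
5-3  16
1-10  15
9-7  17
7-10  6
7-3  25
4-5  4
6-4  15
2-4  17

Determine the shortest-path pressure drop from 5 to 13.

36 kPa

Candidate routes:
5 - 9 - 2 - 13: 13+6+21 = 40
5 - 4 - 12 - 13: 4+9+23 = 36
The minimum is 36 kPa via 5 - 4 - 12 - 13.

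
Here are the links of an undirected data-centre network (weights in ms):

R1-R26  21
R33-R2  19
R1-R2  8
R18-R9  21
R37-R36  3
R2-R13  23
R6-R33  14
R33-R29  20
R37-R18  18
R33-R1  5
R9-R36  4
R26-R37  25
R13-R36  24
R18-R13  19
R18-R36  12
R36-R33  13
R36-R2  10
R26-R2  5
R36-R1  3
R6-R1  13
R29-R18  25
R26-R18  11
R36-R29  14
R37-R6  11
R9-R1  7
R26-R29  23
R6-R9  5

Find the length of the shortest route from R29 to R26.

23 ms

Compare a few routes:
R29 → R26: 23 = 23
R29 → R36 → R2 → R26: 14+10+5 = 29
Cheapest is R29 → R26 at 23 ms.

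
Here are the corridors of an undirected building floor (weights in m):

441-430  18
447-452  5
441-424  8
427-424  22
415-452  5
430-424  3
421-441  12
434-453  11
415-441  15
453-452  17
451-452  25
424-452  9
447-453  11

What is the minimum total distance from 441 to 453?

Compare a few routes:
441 - 415 - 452 - 453: 15+5+17 = 37
441 - 424 - 452 - 453: 8+9+17 = 34
441 - 415 - 452 - 447 - 453: 15+5+5+11 = 36
441 - 424 - 452 - 447 - 453: 8+9+5+11 = 33
The minimum is 33 m via 441 - 424 - 452 - 447 - 453.

33 m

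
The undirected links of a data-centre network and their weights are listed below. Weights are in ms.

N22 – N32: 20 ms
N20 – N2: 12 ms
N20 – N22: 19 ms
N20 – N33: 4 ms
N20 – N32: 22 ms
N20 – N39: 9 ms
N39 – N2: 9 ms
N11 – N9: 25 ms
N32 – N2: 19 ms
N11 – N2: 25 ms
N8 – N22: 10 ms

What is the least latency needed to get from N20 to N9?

62 ms

Shortest distances from N20:
N20: 0
N33: 4  (via N20)
N39: 9  (via N20)
N2: 12  (via N20)
N22: 19  (via N20)
N32: 22  (via N20)
N8: 29  (via N22)
N11: 37  (via N2)
N9: 62  (via N11)
Shortest route: N20 → N2 → N11 → N9 = 62 ms.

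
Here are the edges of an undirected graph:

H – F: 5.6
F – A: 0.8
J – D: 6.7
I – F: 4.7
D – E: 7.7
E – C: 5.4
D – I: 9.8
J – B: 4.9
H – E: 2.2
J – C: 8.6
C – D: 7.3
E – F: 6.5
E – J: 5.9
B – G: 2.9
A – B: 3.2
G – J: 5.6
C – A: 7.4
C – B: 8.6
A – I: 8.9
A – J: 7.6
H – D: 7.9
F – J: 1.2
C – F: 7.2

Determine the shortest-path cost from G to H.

Shortest distances from G:
G: 0
B: 2.9  (via G)
J: 5.6  (via G)
A: 6.1  (via B)
F: 6.8  (via J)
C: 11.5  (via B)
E: 11.5  (via J)
I: 11.5  (via F)
D: 12.3  (via J)
H: 12.4  (via F)
Shortest route: G → J → F → H = 12.4.

12.4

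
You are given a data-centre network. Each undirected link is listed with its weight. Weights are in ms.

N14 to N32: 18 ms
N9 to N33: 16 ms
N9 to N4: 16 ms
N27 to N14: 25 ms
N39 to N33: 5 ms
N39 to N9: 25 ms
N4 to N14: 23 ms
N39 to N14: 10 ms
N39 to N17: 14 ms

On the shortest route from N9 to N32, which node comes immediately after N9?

N33

Compare a few routes:
N9 → N4 → N14 → N32: 16+23+18 = 57
N9 → N33 → N39 → N14 → N32: 16+5+10+18 = 49
N9 → N39 → N14 → N32: 25+10+18 = 53
The minimum is 49 ms via N9 → N33 → N39 → N14 → N32.
So from N9 the first move is to N33.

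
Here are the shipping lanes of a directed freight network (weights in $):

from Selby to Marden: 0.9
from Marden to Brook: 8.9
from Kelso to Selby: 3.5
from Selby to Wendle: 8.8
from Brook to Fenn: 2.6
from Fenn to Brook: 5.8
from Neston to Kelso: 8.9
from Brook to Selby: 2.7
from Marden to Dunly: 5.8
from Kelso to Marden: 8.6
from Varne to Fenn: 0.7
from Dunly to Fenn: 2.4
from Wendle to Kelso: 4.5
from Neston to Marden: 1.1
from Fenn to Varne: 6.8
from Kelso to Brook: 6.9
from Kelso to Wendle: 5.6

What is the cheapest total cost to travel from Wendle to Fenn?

Shortest distances from Wendle:
Wendle: 0
Kelso: 4.5  (via Wendle)
Selby: 8  (via Kelso)
Marden: 8.9  (via Selby)
Brook: 11.4  (via Kelso)
Fenn: 14  (via Brook)
Shortest route: Wendle–Kelso–Brook–Fenn = $14.

$14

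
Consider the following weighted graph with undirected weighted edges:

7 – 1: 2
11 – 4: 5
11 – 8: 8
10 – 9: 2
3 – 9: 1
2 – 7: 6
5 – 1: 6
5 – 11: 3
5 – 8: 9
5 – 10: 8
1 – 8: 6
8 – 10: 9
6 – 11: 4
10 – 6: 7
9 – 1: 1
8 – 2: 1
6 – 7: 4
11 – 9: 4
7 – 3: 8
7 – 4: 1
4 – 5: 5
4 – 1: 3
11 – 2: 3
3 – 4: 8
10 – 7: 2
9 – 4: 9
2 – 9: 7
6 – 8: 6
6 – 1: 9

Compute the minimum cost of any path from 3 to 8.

8

Compare a few routes:
3 → 9 → 1 → 7 → 2 → 8: 1+1+2+6+1 = 11
3 → 9 → 1 → 8: 1+1+6 = 8
3 → 9 → 11 → 2 → 8: 1+4+3+1 = 9
3 → 9 → 2 → 8: 1+7+1 = 9
The minimum is 8 via 3 → 9 → 1 → 8.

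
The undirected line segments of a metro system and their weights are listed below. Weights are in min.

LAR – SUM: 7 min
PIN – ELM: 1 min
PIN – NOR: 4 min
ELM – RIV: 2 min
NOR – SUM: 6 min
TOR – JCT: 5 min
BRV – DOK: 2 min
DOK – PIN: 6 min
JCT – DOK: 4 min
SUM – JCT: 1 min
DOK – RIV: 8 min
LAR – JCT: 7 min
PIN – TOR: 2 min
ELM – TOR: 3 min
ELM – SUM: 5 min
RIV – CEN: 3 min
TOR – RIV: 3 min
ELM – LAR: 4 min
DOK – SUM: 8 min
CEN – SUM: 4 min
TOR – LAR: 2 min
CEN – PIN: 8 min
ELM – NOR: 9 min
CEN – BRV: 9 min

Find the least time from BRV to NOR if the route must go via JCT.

13 min

Best BRV to JCT: BRV–DOK–JCT costing 6
Shortest JCT→NOR: JCT–SUM–NOR = 7
Total via JCT: 6 + 7 = 13 min.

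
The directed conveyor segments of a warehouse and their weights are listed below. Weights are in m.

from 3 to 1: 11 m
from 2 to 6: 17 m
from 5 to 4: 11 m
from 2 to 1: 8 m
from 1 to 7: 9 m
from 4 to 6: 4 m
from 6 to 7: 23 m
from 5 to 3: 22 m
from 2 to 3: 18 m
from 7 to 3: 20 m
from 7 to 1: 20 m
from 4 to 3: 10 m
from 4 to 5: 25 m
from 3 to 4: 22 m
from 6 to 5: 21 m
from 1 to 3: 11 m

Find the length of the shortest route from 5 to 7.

38 m

Settle nodes by increasing distance from 5:
5: 0
4: 11  (via 5)
6: 15  (via 4)
3: 21  (via 4)
1: 32  (via 3)
7: 38  (via 6)
Shortest route: 5–4–6–7 = 38 m.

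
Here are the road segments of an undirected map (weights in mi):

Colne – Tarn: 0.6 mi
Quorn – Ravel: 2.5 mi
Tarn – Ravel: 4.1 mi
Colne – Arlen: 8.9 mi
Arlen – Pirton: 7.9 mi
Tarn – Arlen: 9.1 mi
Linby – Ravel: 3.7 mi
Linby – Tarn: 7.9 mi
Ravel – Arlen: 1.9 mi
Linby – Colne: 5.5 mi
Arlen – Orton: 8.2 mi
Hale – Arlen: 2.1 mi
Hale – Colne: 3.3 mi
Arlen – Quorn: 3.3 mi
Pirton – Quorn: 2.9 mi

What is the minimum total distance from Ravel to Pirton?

Candidate routes:
Ravel → Arlen → Quorn → Pirton: 1.9+3.3+2.9 = 8.1
Ravel → Quorn → Pirton: 2.5+2.9 = 5.4
The minimum is 5.4 mi via Ravel → Quorn → Pirton.

5.4 mi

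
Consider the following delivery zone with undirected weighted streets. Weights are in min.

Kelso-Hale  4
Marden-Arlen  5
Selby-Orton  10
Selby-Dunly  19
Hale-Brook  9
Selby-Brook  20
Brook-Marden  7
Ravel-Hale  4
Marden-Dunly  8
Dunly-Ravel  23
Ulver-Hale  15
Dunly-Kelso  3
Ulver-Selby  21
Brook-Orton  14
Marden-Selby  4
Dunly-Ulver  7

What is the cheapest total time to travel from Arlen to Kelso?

Settle nodes by increasing distance from Arlen:
Arlen: 0
Marden: 5  (via Arlen)
Selby: 9  (via Marden)
Brook: 12  (via Marden)
Dunly: 13  (via Marden)
Kelso: 16  (via Dunly)
Shortest route: Arlen → Marden → Dunly → Kelso = 16 min.

16 min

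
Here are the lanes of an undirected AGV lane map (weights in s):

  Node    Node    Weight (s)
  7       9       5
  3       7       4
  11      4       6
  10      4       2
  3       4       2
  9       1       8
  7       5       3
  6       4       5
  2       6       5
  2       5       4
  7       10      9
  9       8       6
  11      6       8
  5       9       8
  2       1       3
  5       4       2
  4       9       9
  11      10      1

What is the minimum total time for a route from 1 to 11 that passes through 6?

Shortest 1→6: 1–2–6 = 8
Shortest 6→11: 6–11 = 8
Total via 6: 8 + 8 = 16 s.

16 s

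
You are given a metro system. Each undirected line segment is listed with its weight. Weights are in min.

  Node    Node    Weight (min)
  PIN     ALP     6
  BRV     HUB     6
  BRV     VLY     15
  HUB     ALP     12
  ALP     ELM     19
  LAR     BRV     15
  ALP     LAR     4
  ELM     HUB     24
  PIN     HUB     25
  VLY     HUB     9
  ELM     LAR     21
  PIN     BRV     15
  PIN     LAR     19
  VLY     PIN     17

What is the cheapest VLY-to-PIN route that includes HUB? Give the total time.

Shortest VLY→HUB: VLY → HUB = 9
Shortest HUB→PIN: HUB → ALP → PIN = 18
Total via HUB: 9 + 18 = 27 min.

27 min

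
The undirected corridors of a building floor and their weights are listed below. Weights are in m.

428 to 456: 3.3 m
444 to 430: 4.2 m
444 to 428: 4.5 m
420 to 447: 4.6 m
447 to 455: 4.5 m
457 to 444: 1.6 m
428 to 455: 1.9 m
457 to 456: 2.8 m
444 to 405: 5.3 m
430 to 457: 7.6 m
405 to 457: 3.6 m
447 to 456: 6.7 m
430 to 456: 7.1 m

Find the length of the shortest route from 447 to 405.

Shortest distances from 447:
447: 0
455: 4.5  (via 447)
420: 4.6  (via 447)
428: 6.4  (via 455)
456: 6.7  (via 447)
457: 9.5  (via 456)
444: 10.9  (via 428)
405: 13.1  (via 457)
Shortest route: 447–456–457–405 = 13.1 m.

13.1 m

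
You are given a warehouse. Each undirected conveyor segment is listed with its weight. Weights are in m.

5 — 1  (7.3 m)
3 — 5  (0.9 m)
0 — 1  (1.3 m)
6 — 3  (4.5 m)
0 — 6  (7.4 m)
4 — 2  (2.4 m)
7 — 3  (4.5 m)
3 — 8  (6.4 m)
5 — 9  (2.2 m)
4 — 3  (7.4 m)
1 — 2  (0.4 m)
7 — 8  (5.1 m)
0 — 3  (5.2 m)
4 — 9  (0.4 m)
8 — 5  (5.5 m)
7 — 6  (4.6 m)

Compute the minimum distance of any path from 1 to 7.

Enumerating some paths:
1 → 2 → 4 → 9 → 5 → 3 → 7: 0.4+2.4+0.4+2.2+0.9+4.5 = 10.8
1 → 0 → 3 → 7: 1.3+5.2+4.5 = 11
1 → 5 → 3 → 7: 7.3+0.9+4.5 = 12.7
1 → 0 → 6 → 7: 1.3+7.4+4.6 = 13.3
Cheapest is 1 → 2 → 4 → 9 → 5 → 3 → 7 at 10.8 m.

10.8 m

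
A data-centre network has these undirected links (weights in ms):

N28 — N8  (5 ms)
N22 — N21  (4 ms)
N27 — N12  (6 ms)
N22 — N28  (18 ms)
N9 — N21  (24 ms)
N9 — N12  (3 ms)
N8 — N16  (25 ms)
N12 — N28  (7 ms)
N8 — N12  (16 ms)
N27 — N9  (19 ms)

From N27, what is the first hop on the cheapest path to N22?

N12

Compare a few routes:
N27 → N12 → N28 → N22: 6+7+18 = 31
N27 → N12 → N8 → N28 → N22: 6+16+5+18 = 45
N27 → N12 → N9 → N21 → N22: 6+3+24+4 = 37
Cheapest is N27 → N12 → N28 → N22 at 31 ms.
So from N27 the first move is to N12.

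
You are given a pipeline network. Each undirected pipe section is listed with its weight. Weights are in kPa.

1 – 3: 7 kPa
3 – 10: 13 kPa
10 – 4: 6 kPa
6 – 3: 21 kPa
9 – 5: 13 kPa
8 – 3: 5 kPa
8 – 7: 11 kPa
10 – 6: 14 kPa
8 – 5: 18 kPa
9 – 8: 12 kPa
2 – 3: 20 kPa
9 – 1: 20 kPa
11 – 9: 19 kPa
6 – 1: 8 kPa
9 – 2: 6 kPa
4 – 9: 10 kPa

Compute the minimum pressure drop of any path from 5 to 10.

Compare a few routes:
5–9–8–3–10: 13+12+5+13 = 43
5–8–3–10: 18+5+13 = 36
5–9–4–10: 13+10+6 = 29
Cheapest is 5–9–4–10 at 29 kPa.

29 kPa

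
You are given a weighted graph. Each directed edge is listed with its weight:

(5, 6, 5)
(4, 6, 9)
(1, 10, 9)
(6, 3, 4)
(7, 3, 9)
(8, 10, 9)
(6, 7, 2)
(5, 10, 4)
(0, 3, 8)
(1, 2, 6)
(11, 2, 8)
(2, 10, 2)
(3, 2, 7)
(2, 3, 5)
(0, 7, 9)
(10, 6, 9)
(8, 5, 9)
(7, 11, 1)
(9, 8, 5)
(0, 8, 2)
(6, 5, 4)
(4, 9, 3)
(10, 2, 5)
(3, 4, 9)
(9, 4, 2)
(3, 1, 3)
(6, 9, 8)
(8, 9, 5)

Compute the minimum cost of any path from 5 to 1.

Running Dijkstra from 5:
5: 0
10: 4  (via 5)
6: 5  (via 5)
7: 7  (via 6)
11: 8  (via 7)
2: 9  (via 10)
3: 9  (via 6)
1: 12  (via 3)
Shortest route: 5 → 6 → 3 → 1 = 12.

12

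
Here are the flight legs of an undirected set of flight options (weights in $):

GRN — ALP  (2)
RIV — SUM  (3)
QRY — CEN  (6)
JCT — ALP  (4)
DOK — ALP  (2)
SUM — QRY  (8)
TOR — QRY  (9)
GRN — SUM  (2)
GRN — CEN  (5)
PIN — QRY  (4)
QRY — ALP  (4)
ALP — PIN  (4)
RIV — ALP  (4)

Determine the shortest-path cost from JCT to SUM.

$8

Running Dijkstra from JCT:
JCT: 0
ALP: 4  (via JCT)
GRN: 6  (via ALP)
DOK: 6  (via ALP)
RIV: 8  (via ALP)
SUM: 8  (via GRN)
Shortest route: JCT → ALP → GRN → SUM = $8.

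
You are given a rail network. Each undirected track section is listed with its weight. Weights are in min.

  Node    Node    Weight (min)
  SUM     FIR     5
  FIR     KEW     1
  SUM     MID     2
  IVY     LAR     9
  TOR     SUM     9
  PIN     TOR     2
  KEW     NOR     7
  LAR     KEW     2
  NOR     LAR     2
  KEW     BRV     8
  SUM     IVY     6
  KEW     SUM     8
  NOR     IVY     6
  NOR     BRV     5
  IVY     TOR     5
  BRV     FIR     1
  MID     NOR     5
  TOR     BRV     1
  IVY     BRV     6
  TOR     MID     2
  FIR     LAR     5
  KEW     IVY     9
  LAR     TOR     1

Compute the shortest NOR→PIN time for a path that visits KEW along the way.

Shortest NOR→KEW: NOR–LAR–KEW = 4
Shortest KEW→PIN: KEW–FIR–BRV–TOR–PIN = 5
Total via KEW: 4 + 5 = 9 min.

9 min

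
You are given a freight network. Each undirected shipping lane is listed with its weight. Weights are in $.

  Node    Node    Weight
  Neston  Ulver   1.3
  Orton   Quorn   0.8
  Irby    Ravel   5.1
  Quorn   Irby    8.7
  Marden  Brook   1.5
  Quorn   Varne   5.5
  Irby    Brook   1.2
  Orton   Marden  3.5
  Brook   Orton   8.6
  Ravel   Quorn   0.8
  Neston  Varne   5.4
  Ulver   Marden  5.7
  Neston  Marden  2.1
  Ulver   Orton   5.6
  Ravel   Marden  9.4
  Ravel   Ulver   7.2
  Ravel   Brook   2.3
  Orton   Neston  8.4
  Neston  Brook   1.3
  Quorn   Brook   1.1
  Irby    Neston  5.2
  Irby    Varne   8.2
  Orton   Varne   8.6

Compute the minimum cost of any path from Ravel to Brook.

$1.9

Running Dijkstra from Ravel:
Ravel: 0
Quorn: 0.8  (via Ravel)
Orton: 1.6  (via Quorn)
Brook: 1.9  (via Quorn)
Shortest route: Ravel → Quorn → Brook = $1.9.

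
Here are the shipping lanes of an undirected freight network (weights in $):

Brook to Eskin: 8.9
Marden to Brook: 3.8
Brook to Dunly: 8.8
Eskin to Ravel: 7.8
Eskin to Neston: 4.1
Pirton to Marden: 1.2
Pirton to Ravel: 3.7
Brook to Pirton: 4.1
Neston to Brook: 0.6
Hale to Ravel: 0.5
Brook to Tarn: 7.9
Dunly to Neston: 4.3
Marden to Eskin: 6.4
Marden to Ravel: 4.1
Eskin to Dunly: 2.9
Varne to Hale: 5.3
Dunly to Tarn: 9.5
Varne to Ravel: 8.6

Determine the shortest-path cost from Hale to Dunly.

Shortest distances from Hale:
Hale: 0
Ravel: 0.5  (via Hale)
Pirton: 4.2  (via Ravel)
Marden: 4.6  (via Ravel)
Varne: 5.3  (via Hale)
Eskin: 8.3  (via Ravel)
Brook: 8.3  (via Pirton)
Neston: 8.9  (via Brook)
Dunly: 11.2  (via Eskin)
Shortest route: Hale → Ravel → Eskin → Dunly = $11.2.

$11.2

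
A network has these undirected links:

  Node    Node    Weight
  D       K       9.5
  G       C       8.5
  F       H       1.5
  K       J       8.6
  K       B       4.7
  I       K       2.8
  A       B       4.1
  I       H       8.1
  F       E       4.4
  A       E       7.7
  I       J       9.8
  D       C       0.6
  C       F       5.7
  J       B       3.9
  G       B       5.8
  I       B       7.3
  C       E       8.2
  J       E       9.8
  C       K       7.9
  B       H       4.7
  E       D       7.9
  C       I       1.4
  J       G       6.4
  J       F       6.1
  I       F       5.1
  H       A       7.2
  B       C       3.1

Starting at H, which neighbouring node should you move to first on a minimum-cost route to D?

Compare a few routes:
H → F → I → C → D: 1.5+5.1+1.4+0.6 = 8.6
H → F → C → D: 1.5+5.7+0.6 = 7.8
H → B → C → D: 4.7+3.1+0.6 = 8.4
Cheapest is H → F → C → D at 7.8.
So from H the first move is to F.

F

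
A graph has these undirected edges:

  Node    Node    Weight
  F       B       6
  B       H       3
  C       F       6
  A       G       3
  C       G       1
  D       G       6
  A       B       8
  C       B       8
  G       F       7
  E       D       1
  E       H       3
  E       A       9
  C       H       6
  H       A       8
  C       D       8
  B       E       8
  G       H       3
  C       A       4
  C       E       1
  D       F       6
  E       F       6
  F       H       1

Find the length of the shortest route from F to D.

Candidate routes:
F → D: 6 = 6
F → H → G → C → E → D: 1+3+1+1+1 = 7
F → H → E → D: 1+3+1 = 5
The minimum is 5 via F → H → E → D.

5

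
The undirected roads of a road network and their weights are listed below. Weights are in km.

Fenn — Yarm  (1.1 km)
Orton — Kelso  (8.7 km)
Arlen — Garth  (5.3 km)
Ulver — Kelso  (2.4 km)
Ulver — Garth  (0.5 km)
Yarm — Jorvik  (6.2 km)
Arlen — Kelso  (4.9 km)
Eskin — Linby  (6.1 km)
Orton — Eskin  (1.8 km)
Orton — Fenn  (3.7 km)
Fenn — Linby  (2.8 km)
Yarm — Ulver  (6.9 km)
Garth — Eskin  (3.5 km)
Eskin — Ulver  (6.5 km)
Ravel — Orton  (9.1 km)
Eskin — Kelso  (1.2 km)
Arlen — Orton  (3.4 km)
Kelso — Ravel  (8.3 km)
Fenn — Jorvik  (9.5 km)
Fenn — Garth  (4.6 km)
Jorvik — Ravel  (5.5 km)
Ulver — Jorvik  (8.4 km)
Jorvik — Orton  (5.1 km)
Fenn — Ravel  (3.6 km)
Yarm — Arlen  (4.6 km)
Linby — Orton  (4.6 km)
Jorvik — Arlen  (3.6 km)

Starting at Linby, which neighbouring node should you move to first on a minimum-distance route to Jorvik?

Orton

Enumerating some paths:
Linby → Orton → Jorvik: 4.6+5.1 = 9.7
Linby → Fenn → Yarm → Jorvik: 2.8+1.1+6.2 = 10.1
Cheapest is Linby → Orton → Jorvik at 9.7 km.
So from Linby the first move is to Orton.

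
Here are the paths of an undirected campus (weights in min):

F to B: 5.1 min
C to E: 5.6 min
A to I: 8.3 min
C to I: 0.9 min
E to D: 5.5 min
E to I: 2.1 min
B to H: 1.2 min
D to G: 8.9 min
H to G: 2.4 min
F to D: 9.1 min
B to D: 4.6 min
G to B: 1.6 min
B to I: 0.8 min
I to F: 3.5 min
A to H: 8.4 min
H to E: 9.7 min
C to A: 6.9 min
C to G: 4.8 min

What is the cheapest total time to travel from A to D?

Enumerating some paths:
A - C - I - B - D: 6.9+0.9+0.8+4.6 = 13.2
A - I - B - D: 8.3+0.8+4.6 = 13.7
A - H - B - D: 8.4+1.2+4.6 = 14.2
Cheapest is A - C - I - B - D at 13.2 min.

13.2 min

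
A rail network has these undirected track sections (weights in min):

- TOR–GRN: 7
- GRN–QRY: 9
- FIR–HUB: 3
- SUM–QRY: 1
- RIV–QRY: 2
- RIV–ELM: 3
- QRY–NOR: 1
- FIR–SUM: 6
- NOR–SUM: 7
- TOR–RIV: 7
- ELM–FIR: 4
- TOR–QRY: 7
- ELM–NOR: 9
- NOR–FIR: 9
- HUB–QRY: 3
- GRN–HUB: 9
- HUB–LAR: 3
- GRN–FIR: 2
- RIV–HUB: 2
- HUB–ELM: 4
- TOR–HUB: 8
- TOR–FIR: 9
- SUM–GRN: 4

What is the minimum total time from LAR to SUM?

7 min

Enumerating some paths:
LAR → HUB → QRY → SUM: 3+3+1 = 7
LAR → HUB → FIR → GRN → SUM: 3+3+2+4 = 12
LAR → HUB → RIV → QRY → SUM: 3+2+2+1 = 8
Cheapest is LAR → HUB → QRY → SUM at 7 min.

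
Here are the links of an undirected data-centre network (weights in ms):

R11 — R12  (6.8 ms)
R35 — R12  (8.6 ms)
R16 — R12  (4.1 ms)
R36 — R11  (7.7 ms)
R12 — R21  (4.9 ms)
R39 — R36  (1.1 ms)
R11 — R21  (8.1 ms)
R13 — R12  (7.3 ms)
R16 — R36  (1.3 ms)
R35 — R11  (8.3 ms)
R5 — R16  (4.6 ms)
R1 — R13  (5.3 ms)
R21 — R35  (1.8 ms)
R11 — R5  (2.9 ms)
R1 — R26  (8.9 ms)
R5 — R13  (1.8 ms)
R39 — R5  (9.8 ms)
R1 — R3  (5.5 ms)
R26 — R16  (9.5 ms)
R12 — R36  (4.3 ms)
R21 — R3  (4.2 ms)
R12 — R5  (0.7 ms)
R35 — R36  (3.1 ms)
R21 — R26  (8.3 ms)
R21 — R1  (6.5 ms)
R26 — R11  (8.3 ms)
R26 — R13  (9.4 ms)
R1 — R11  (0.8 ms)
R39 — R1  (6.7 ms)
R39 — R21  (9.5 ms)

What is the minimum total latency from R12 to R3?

9.1 ms

Settle nodes by increasing distance from R12:
R12: 0
R5: 0.7  (via R12)
R13: 2.5  (via R5)
R11: 3.6  (via R5)
R16: 4.1  (via R12)
R36: 4.3  (via R12)
R1: 4.4  (via R11)
R21: 4.9  (via R12)
R39: 5.4  (via R36)
R35: 6.7  (via R21)
R3: 9.1  (via R21)
Shortest route: R12–R21–R3 = 9.1 ms.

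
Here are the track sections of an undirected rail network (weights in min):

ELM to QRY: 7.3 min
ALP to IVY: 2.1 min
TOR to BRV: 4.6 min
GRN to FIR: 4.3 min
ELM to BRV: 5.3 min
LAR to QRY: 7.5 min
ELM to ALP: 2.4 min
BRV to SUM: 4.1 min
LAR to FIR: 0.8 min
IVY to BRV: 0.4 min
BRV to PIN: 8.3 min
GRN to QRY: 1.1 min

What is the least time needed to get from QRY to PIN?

20.5 min

Settle nodes by increasing distance from QRY:
QRY: 0
GRN: 1.1  (via QRY)
FIR: 5.4  (via GRN)
LAR: 6.2  (via FIR)
ELM: 7.3  (via QRY)
ALP: 9.7  (via ELM)
IVY: 11.8  (via ALP)
BRV: 12.2  (via IVY)
SUM: 16.3  (via BRV)
TOR: 16.8  (via BRV)
PIN: 20.5  (via BRV)
Shortest route: QRY → ELM → ALP → IVY → BRV → PIN = 20.5 min.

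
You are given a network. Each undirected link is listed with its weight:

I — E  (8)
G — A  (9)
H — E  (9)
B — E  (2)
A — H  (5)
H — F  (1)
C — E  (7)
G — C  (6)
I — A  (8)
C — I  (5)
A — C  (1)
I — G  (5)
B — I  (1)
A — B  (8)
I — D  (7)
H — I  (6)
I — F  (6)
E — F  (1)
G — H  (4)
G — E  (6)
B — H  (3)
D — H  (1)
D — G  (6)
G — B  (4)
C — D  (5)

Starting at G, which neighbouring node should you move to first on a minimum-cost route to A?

C

Enumerating some paths:
G - A: 9 = 9
G - C - A: 6+1 = 7
G - H - A: 4+5 = 9
G - B - I - C - A: 4+1+5+1 = 11
The minimum is 7 via G - C - A.
So from G the first move is to C.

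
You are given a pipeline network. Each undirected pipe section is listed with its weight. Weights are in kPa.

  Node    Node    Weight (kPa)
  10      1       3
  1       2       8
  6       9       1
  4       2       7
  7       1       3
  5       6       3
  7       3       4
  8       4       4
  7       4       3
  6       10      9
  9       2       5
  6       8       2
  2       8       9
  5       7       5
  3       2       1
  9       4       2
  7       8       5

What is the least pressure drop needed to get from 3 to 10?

Compare a few routes:
3–2–1–10: 1+8+3 = 12
3–7–1–10: 4+3+3 = 10
The minimum is 10 kPa via 3–7–1–10.

10 kPa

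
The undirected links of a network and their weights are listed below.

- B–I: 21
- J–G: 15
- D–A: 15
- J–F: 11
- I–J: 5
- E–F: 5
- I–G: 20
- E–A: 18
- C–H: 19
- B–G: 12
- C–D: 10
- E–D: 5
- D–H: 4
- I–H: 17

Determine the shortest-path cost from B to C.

Enumerating some paths:
B - I - H - C: 21+17+19 = 57
B - I - H - D - C: 21+17+4+10 = 52
The minimum is 52 via B - I - H - D - C.

52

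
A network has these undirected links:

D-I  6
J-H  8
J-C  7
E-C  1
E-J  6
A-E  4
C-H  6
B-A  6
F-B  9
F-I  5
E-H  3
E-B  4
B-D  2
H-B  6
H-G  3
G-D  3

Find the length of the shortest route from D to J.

12

Settle nodes by increasing distance from D:
D: 0
B: 2  (via D)
G: 3  (via D)
E: 6  (via B)
H: 6  (via G)
I: 6  (via D)
C: 7  (via E)
A: 8  (via B)
F: 11  (via B)
J: 12  (via E)
Shortest route: D–B–E–J = 12.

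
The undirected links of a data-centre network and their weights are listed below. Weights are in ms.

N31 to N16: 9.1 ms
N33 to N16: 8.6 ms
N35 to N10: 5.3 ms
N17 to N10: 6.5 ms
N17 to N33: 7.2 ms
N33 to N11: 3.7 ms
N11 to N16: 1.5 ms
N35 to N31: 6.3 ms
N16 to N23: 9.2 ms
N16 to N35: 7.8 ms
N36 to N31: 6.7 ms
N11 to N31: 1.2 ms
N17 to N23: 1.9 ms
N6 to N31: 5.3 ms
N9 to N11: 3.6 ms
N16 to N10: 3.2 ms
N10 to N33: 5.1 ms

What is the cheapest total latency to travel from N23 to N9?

Compare a few routes:
N23–N17–N33–N11–N9: 1.9+7.2+3.7+3.6 = 16.4
N23–N17–N10–N16–N11–N9: 1.9+6.5+3.2+1.5+3.6 = 16.7
N23–N16–N11–N9: 9.2+1.5+3.6 = 14.3
Cheapest is N23–N16–N11–N9 at 14.3 ms.

14.3 ms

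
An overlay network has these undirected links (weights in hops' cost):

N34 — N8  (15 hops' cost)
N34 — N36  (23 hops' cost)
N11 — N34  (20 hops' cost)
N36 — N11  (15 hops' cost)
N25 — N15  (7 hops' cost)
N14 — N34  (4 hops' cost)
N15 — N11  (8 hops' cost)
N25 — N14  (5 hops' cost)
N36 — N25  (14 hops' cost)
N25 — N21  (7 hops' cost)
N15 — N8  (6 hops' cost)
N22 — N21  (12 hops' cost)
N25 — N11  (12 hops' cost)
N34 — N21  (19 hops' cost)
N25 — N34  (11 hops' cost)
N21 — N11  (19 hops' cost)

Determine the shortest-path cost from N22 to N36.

Running Dijkstra from N22:
N22: 0
N21: 12  (via N22)
N25: 19  (via N21)
N14: 24  (via N25)
N15: 26  (via N25)
N34: 28  (via N14)
N11: 31  (via N21)
N8: 32  (via N15)
N36: 33  (via N25)
Shortest route: N22–N21–N25–N36 = 33 hops' cost.

33 hops' cost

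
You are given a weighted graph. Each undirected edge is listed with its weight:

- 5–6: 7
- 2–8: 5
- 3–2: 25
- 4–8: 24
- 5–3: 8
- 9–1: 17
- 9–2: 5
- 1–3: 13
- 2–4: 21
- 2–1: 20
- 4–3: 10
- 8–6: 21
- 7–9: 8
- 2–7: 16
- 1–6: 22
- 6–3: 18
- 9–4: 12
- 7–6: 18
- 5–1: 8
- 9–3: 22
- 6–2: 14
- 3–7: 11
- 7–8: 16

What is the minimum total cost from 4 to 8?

22

Compare a few routes:
4–9–2–8: 12+5+5 = 22
4–2–8: 21+5 = 26
4–8: 24 = 24
4–9–7–8: 12+8+16 = 36
The minimum is 22 via 4–9–2–8.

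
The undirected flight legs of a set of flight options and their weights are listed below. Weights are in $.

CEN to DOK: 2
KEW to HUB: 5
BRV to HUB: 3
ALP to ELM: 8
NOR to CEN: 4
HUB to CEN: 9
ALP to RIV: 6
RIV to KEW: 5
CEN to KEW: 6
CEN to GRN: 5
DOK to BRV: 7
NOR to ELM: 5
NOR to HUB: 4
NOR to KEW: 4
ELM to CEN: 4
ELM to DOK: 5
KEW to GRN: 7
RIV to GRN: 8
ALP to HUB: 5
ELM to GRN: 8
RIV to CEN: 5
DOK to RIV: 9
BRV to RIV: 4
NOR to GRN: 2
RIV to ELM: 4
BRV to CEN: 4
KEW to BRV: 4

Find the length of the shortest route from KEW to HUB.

Settle nodes by increasing distance from KEW:
KEW: 0
BRV: 4  (via KEW)
NOR: 4  (via KEW)
RIV: 5  (via KEW)
HUB: 5  (via KEW)
Shortest route: KEW → HUB = $5.

$5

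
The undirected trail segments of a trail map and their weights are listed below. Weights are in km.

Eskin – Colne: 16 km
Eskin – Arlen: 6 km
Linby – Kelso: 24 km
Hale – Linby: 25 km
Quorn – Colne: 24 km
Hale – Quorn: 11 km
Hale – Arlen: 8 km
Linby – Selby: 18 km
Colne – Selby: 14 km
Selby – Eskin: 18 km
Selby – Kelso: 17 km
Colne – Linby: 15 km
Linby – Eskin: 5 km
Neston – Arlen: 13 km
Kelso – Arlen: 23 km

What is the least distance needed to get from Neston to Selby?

37 km

Running Dijkstra from Neston:
Neston: 0
Arlen: 13  (via Neston)
Eskin: 19  (via Arlen)
Hale: 21  (via Arlen)
Linby: 24  (via Eskin)
Quorn: 32  (via Hale)
Colne: 35  (via Eskin)
Kelso: 36  (via Arlen)
Selby: 37  (via Eskin)
Shortest route: Neston → Arlen → Eskin → Selby = 37 km.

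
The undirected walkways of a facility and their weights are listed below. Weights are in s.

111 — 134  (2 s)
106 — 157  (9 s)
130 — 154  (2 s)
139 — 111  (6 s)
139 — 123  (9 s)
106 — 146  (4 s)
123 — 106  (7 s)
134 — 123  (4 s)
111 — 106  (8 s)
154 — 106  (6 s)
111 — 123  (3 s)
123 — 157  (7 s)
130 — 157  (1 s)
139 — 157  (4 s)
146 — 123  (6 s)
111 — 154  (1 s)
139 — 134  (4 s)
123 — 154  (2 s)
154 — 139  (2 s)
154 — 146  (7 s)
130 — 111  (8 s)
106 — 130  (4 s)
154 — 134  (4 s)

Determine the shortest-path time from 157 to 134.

6 s

Enumerating some paths:
157–139–134: 4+4 = 8
157–130–154–134: 1+2+4 = 7
157–130–154–111–134: 1+2+1+2 = 6
157–130–154–139–134: 1+2+2+4 = 9
The minimum is 6 s via 157–130–154–111–134.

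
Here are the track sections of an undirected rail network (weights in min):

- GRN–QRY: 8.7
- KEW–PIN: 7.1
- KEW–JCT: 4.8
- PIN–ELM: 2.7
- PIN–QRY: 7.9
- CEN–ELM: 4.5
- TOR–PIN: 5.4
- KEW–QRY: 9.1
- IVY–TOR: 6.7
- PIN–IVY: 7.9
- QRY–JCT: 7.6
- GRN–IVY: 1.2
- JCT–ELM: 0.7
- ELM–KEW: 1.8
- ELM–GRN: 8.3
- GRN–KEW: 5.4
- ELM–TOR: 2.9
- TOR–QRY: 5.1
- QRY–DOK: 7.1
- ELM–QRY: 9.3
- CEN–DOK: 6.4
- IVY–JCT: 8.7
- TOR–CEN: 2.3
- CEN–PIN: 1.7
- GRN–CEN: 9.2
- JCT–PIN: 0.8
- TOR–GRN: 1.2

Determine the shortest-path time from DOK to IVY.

11.1 min

Shortest distances from DOK:
DOK: 0
CEN: 6.4  (via DOK)
QRY: 7.1  (via DOK)
PIN: 8.1  (via CEN)
TOR: 8.7  (via CEN)
JCT: 8.9  (via PIN)
ELM: 9.6  (via JCT)
GRN: 9.9  (via TOR)
IVY: 11.1  (via GRN)
Shortest route: DOK → CEN → TOR → GRN → IVY = 11.1 min.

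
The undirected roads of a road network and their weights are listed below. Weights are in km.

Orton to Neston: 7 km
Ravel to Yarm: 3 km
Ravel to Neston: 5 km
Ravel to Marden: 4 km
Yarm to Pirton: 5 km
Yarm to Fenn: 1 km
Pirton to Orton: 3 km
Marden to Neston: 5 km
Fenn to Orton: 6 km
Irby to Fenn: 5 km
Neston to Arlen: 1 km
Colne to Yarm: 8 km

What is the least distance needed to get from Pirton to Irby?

11 km

Candidate routes:
Pirton–Yarm–Fenn–Irby: 5+1+5 = 11
Pirton–Orton–Fenn–Irby: 3+6+5 = 14
The minimum is 11 km via Pirton–Yarm–Fenn–Irby.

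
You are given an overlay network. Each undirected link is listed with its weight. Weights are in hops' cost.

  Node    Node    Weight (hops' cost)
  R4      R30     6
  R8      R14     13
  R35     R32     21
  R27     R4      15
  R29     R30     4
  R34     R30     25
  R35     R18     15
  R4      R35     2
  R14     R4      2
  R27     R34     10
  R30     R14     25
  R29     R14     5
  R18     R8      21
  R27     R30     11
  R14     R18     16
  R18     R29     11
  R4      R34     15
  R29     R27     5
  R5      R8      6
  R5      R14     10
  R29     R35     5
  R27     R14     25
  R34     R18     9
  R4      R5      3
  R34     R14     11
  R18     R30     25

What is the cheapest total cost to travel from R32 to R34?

Enumerating some paths:
R32–R35–R29–R27–R34: 21+5+5+10 = 41
R32–R35–R4–R14–R34: 21+2+2+11 = 36
R32–R35–R4–R34: 21+2+15 = 38
Cheapest is R32–R35–R4–R14–R34 at 36 hops' cost.

36 hops' cost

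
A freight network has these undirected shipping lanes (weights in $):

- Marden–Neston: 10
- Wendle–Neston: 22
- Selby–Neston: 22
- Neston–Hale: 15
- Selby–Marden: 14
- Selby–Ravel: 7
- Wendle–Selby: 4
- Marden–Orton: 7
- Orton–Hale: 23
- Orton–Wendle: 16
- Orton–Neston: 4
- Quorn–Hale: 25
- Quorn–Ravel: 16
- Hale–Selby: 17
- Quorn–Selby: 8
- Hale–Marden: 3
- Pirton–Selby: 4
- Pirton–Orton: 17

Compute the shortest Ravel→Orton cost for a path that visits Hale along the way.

Shortest Ravel→Hale: Ravel–Selby–Hale = 24
Best Hale to Orton: Hale–Marden–Orton costing 10
Total via Hale: 24 + 10 = $34.

$34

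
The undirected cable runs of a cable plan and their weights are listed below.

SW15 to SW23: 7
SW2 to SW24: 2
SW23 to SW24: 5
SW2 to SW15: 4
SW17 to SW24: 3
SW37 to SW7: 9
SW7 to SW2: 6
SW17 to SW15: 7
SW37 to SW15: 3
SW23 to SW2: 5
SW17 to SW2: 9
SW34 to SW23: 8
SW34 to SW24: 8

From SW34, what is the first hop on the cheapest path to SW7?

Enumerating some paths:
SW34 → SW23 → SW2 → SW7: 8+5+6 = 19
SW34 → SW23 → SW24 → SW2 → SW7: 8+5+2+6 = 21
SW34 → SW24 → SW2 → SW7: 8+2+6 = 16
SW34 → SW24 → SW23 → SW2 → SW7: 8+5+5+6 = 24
The minimum is 16 via SW34 → SW24 → SW2 → SW7.
So from SW34 the first move is to SW24.

SW24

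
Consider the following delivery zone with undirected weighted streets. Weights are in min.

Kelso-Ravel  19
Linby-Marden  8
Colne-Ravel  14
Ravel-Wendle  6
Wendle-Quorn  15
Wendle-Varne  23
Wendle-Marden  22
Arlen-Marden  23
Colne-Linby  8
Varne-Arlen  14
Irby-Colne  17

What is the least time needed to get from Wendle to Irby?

Shortest distances from Wendle:
Wendle: 0
Ravel: 6  (via Wendle)
Quorn: 15  (via Wendle)
Colne: 20  (via Ravel)
Marden: 22  (via Wendle)
Varne: 23  (via Wendle)
Kelso: 25  (via Ravel)
Linby: 28  (via Colne)
Irby: 37  (via Colne)
Shortest route: Wendle → Ravel → Colne → Irby = 37 min.

37 min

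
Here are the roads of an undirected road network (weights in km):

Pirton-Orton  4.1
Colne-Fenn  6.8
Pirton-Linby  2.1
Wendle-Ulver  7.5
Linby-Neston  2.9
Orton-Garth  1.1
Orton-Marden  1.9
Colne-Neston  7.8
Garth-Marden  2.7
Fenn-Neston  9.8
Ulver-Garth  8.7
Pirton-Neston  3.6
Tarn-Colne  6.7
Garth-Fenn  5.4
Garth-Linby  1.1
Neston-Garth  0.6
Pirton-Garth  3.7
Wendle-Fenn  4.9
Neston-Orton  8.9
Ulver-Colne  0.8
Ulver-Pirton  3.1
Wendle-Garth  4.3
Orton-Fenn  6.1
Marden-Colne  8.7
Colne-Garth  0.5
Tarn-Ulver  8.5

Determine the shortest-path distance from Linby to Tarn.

8.3 km

Settle nodes by increasing distance from Linby:
Linby: 0
Garth: 1.1  (via Linby)
Colne: 1.6  (via Garth)
Neston: 1.7  (via Garth)
Pirton: 2.1  (via Linby)
Orton: 2.2  (via Garth)
Ulver: 2.4  (via Colne)
Marden: 3.8  (via Garth)
Wendle: 5.4  (via Garth)
Fenn: 6.5  (via Garth)
Tarn: 8.3  (via Colne)
Shortest route: Linby → Garth → Colne → Tarn = 8.3 km.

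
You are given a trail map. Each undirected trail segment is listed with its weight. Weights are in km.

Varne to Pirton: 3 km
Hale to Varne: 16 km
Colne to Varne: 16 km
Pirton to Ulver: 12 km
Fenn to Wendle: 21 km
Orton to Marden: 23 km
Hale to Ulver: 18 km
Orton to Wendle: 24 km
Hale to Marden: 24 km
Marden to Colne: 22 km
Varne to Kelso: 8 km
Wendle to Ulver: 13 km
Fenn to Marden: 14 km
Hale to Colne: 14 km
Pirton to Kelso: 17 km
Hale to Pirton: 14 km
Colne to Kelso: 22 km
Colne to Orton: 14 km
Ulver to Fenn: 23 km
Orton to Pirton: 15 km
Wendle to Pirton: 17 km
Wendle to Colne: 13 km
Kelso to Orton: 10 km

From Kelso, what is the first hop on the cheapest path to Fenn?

Enumerating some paths:
Kelso - Orton - Marden - Fenn: 10+23+14 = 47
Kelso - Varne - Pirton - Wendle - Fenn: 8+3+17+21 = 49
Kelso - Pirton - Ulver - Fenn: 17+12+23 = 52
Kelso - Varne - Pirton - Ulver - Fenn: 8+3+12+23 = 46
The minimum is 46 km via Kelso - Varne - Pirton - Ulver - Fenn.
So from Kelso the first move is to Varne.

Varne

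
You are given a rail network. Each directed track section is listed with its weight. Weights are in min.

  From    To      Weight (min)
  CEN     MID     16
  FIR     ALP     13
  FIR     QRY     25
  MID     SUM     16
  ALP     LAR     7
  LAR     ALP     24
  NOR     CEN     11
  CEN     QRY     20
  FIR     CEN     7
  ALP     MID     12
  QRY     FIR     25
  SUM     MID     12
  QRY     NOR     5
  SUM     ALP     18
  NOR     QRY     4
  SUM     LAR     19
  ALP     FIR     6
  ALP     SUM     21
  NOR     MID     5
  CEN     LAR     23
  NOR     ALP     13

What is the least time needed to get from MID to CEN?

Compare a few routes:
MID - SUM - ALP - FIR - CEN: 16+18+6+7 = 47
MID - SUM - ALP - FIR - QRY - NOR - CEN: 16+18+6+25+5+11 = 81
MID - SUM - LAR - ALP - FIR - CEN: 16+19+24+6+7 = 72
Cheapest is MID - SUM - ALP - FIR - CEN at 47 min.

47 min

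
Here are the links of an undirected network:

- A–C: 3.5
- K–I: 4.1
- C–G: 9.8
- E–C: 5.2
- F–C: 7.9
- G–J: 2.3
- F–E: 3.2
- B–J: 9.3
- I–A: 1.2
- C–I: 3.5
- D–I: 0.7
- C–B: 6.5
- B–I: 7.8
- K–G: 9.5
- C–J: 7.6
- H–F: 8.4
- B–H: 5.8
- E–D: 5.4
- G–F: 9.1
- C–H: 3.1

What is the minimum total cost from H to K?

10.7

Candidate routes:
H–B–I–K: 5.8+7.8+4.1 = 17.7
H–C–A–I–K: 3.1+3.5+1.2+4.1 = 11.9
H–C–I–K: 3.1+3.5+4.1 = 10.7
The minimum is 10.7 via H–C–I–K.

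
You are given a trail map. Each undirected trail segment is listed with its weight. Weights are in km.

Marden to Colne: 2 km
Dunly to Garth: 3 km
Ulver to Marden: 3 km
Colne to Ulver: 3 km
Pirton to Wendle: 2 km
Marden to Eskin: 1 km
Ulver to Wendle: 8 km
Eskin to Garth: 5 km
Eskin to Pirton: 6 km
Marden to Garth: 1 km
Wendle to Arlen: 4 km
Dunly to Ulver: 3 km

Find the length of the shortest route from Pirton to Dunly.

Running Dijkstra from Pirton:
Pirton: 0
Wendle: 2  (via Pirton)
Eskin: 6  (via Pirton)
Arlen: 6  (via Wendle)
Marden: 7  (via Eskin)
Garth: 8  (via Marden)
Colne: 9  (via Marden)
Ulver: 10  (via Wendle)
Dunly: 11  (via Garth)
Shortest route: Pirton → Eskin → Marden → Garth → Dunly = 11 km.

11 km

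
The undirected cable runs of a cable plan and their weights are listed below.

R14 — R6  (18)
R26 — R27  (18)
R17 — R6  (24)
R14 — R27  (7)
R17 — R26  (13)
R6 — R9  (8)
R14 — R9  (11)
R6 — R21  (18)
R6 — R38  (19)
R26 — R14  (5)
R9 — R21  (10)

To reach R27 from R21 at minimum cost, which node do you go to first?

R9

Compare a few routes:
R21 → R9 → R14 → R27: 10+11+7 = 28
R21 → R6 → R14 → R27: 18+18+7 = 43
R21 → R9 → R6 → R14 → R27: 10+8+18+7 = 43
The minimum is 28 via R21 → R9 → R14 → R27.
So from R21 the first move is to R9.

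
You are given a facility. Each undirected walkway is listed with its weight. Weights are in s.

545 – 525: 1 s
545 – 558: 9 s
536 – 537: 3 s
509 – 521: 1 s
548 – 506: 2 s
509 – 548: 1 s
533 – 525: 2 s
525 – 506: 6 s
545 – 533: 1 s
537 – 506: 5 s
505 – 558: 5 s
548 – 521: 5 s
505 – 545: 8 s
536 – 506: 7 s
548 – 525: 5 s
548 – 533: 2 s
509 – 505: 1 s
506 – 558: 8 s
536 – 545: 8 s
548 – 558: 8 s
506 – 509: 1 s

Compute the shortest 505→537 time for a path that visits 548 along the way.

9 s

Best 505 to 548: 505–509–548 costing 2
Best 548 to 537: 548–506–537 costing 7
Total via 548: 2 + 7 = 9 s.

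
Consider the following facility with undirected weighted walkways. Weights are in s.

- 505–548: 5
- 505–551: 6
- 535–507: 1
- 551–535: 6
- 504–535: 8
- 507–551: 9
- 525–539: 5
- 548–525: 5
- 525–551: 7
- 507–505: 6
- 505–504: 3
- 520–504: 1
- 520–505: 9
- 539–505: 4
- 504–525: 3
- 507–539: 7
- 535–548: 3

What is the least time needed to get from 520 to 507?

10 s

Compare a few routes:
520 - 504 - 505 - 548 - 535 - 507: 1+3+5+3+1 = 13
520 - 504 - 525 - 548 - 535 - 507: 1+3+5+3+1 = 13
520 - 504 - 505 - 507: 1+3+6 = 10
Cheapest is 520 - 504 - 505 - 507 at 10 s.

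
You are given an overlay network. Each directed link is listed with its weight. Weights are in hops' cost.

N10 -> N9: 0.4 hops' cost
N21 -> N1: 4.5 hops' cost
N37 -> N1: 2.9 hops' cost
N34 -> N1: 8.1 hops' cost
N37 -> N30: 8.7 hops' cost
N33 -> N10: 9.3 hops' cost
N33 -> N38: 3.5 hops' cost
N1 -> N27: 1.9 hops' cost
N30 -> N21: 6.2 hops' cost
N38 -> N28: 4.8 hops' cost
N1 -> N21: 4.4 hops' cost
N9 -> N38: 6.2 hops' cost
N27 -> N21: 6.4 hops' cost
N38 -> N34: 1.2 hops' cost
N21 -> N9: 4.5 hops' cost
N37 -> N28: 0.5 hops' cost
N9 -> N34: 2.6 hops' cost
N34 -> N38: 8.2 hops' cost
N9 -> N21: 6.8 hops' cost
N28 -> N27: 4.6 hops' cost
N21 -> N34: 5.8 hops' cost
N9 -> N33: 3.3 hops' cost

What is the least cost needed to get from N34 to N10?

Settle nodes by increasing distance from N34:
N34: 0
N1: 8.1  (via N34)
N38: 8.2  (via N34)
N27: 10  (via N1)
N21: 12.5  (via N1)
N28: 13  (via N38)
N9: 17  (via N21)
N33: 20.3  (via N9)
N10: 29.6  (via N33)
Shortest route: N34 → N1 → N21 → N9 → N33 → N10 = 29.6 hops' cost.

29.6 hops' cost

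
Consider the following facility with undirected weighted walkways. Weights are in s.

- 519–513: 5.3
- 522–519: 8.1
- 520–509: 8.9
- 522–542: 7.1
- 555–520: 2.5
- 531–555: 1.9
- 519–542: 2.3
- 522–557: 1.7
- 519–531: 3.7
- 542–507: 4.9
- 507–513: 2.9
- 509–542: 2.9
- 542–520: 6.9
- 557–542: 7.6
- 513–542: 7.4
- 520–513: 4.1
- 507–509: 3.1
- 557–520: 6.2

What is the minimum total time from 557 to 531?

10.6 s

Running Dijkstra from 557:
557: 0
522: 1.7  (via 557)
520: 6.2  (via 557)
542: 7.6  (via 557)
555: 8.7  (via 520)
519: 9.8  (via 522)
513: 10.3  (via 520)
509: 10.5  (via 542)
531: 10.6  (via 555)
Shortest route: 557–520–555–531 = 10.6 s.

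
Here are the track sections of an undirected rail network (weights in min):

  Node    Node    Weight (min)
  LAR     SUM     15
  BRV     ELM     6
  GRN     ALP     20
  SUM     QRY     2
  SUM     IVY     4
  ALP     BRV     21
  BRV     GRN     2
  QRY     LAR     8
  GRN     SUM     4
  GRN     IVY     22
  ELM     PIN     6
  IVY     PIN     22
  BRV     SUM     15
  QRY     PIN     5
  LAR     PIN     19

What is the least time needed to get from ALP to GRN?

20 min

Compare a few routes:
ALP → BRV → GRN: 21+2 = 23
ALP → GRN: 20 = 20
The minimum is 20 min via ALP → GRN.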